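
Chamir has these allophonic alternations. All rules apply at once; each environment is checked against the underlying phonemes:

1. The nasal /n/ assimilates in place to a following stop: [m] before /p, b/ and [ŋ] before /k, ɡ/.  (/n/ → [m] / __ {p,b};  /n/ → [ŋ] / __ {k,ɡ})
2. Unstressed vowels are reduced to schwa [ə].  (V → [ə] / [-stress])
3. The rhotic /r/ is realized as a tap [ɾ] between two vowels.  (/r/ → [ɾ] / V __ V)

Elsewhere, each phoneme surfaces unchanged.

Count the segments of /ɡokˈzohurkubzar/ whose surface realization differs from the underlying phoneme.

4

Segments that undergo a rule: /o/ → [ə] (rule 2); /u/ → [ə] (rule 2); /u/ → [ə] (rule 2); /a/ → [ə] (rule 2).
All other segments surface unchanged.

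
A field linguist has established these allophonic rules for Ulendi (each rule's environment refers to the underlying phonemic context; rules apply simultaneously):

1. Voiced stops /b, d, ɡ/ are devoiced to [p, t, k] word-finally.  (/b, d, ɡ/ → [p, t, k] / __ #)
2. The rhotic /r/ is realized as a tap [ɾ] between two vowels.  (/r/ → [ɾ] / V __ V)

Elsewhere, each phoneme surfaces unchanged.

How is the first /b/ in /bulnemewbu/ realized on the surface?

[b]

/b/ (word-initial) is in the target of rule 1 but the environment (word-finally) is not met → [b].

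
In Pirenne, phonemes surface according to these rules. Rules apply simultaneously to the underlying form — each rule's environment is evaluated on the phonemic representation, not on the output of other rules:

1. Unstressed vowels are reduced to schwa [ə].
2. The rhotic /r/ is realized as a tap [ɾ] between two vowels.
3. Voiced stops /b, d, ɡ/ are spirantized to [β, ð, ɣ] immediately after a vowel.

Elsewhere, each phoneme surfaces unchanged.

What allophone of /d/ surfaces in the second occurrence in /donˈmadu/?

/d/ — between /a/ and /u/, immediately after a vowel — surfaces as [ð] (rule 3).

[ð]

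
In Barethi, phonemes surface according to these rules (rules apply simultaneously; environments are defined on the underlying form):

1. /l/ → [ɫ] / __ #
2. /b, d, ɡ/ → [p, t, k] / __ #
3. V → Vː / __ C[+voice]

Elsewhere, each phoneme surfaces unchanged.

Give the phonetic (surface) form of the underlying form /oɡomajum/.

[oːɡoːmaːjuːm]

/o/ — word-initial, before a voiced consonant — surfaces as [oː] (rule 3).
/ɡ/ (between /o/ and /o/): rule 2 targets it, but not word-finally → unchanged [ɡ].
/o/ (between /ɡ/ and /m/): before a voiced consonant, so rule 3 applies → [oː].
/m/ (between /o/ and /a/): no rule targets it → [m].
/a/ — between /m/ and /j/, before a voiced consonant — surfaces as [aː] (rule 3).
/j/ stays [j].
/u/ — between /j/ and /m/, before a voiced consonant — surfaces as [uː] (rule 3).
/m/ (word-final): no rule targets it → [m].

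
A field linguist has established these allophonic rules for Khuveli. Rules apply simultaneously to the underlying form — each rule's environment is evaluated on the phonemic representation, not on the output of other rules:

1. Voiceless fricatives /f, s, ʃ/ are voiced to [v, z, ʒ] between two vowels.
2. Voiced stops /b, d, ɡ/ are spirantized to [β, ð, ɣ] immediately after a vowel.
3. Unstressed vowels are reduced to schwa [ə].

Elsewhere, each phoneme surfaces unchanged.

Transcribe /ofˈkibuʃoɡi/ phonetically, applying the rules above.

/o/ meets the environment for rule 3 (in an unstressed syllable) → [ə].
/f/ — between /o/ and /k/; rule 1 does not apply here → [f].
/k/ stays [k].
/i/ (between /k/ and /b/): rule 3 targets it, but not in an unstressed syllable → unchanged [i].
/b/ (between /i/ and /u/): immediately after a vowel, so rule 2 applies → [β].
/u/ — between /b/ and /ʃ/, in an unstressed syllable — surfaces as [ə] (rule 3).
/ʃ/ (between /u/ and /o/) occurs between two vowels → [ʒ] by rule 1.
/o/ meets the environment for rule 3 (in an unstressed syllable) → [ə].
/ɡ/ — between /o/ and /i/, immediately after a vowel — surfaces as [ɣ] (rule 2).
/i/ meets the environment for rule 3 (in an unstressed syllable) → [ə].

[əfˈkiβəʒəɣə]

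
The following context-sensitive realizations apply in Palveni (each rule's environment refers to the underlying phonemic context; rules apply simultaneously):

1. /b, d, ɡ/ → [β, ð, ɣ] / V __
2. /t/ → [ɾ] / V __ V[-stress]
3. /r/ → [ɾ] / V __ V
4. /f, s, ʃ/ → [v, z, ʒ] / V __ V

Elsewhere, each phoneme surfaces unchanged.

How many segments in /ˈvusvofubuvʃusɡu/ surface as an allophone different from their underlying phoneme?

2

Segments that undergo a rule: /f/ → [v] (rule 4); /b/ → [β] (rule 1).
All other segments surface unchanged.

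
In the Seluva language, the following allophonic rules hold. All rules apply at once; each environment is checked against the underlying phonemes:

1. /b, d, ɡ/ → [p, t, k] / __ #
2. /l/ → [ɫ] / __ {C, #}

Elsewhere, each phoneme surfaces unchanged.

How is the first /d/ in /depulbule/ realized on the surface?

[d]

/d/ (word-initial): rule 1 targets it, but not word-finally → unchanged [d].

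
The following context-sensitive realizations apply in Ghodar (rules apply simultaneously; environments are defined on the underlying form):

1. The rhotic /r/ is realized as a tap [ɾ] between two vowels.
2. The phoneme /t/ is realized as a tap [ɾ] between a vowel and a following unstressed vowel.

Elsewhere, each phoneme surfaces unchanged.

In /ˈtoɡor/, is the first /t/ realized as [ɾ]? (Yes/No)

No

/t/ (word-initial) fails the environment for rule 2, so it stays [t].
The actual realization is [t], not [ɾ].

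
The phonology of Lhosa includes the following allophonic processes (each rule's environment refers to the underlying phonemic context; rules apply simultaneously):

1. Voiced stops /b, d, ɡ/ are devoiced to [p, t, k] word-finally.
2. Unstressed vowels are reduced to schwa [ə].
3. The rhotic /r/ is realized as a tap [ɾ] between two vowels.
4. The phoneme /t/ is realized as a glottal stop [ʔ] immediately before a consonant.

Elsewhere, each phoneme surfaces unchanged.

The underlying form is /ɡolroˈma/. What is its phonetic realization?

/ɡ/ (word-initial): rule 1 targets it, but not word-finally → unchanged [ɡ].
/o/ — between /ɡ/ and /l/, in an unstressed syllable — surfaces as [ə] (rule 2).
/r/ (between /l/ and /o/) is in the target of rule 3 but the environment (between two vowels) is not met → [r].
/o/ (between /r/ and /m/) occurs in an unstressed syllable → [ə] by rule 2.
/a/ (word-final) fails the environment for rule 2, so it stays [a].

[ɡəlrəˈma]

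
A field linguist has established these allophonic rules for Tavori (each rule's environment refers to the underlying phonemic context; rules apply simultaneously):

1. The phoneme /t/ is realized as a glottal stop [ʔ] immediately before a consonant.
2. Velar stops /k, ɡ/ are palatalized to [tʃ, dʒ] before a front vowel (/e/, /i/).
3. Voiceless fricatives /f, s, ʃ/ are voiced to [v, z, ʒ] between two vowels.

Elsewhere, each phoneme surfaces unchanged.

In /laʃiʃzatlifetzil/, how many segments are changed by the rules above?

4

Segments that undergo a rule: /ʃ/ → [ʒ] (rule 3); /t/ → [ʔ] (rule 1); /f/ → [v] (rule 3); /t/ → [ʔ] (rule 1).
All other segments surface unchanged.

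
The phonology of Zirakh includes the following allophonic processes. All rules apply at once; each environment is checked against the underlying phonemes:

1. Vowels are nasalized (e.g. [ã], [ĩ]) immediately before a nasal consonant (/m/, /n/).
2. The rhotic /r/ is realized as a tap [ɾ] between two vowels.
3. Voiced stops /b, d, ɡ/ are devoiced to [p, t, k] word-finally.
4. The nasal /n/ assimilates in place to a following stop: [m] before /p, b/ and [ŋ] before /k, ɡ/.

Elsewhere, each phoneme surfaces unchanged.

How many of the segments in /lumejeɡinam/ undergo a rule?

Segments that undergo a rule: /u/ → [ũ] (rule 1); /i/ → [ĩ] (rule 1); /a/ → [ã] (rule 1).
All other segments surface unchanged.

3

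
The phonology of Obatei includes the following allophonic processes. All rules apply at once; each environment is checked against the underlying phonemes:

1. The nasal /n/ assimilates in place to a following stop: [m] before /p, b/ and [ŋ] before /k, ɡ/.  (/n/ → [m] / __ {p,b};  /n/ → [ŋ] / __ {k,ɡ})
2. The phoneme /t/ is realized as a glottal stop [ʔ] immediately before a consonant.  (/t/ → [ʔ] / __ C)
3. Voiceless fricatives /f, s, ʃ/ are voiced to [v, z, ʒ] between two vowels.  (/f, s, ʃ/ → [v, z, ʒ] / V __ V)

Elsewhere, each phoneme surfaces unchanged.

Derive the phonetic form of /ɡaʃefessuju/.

[ɡaʒevessuju]

/ʃ/ — between /a/ and /e/, between two vowels — surfaces as [ʒ] (rule 3).
/f/ — between /e/ and /e/, between two vowels — surfaces as [v] (rule 3).
/s/ (between /e/ and /s/) is in the target of rule 3 but the environment (between two vowels) is not met → [s].
/s/ (between /s/ and /u/): rule 3 targets it, but not between two vowels → unchanged [s].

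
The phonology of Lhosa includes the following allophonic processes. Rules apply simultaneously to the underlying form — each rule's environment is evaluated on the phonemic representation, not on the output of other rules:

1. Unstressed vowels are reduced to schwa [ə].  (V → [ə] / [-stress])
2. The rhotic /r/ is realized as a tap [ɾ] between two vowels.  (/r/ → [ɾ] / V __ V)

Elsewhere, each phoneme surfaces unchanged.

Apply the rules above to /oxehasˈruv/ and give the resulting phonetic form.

/o/ (word-initial): in an unstressed syllable, so rule 1 applies → [ə].
/e/ (between /x/ and /h/): in an unstressed syllable, so rule 1 applies → [ə].
/a/ (between /h/ and /s/) occurs in an unstressed syllable → [ə] by rule 1.
/r/ (between /s/ and /u/) fails the environment for rule 2, so it stays [r].
/u/ (between /r/ and /v/) fails the environment for rule 1, so it stays [u].

[əxəhəsˈruv]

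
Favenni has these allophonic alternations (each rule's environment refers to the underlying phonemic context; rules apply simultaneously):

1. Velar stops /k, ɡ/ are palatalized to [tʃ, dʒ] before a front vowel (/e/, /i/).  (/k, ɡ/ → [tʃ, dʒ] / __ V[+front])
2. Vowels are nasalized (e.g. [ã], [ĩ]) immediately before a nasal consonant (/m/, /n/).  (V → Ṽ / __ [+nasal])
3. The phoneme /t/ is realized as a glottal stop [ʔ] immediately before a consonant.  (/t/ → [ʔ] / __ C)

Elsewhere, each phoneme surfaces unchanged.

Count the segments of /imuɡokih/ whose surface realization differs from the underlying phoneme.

Segments that undergo a rule: /i/ → [ĩ] (rule 2); /k/ → [tʃ] (rule 1).
All other segments surface unchanged.

2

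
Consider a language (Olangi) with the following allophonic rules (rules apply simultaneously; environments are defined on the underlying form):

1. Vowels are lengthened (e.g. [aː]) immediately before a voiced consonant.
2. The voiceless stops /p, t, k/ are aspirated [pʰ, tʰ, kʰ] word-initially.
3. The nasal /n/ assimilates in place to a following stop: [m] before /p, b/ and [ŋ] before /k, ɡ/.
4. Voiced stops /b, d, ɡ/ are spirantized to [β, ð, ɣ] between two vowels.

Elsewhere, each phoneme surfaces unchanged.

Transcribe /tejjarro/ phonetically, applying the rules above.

[tʰeːjjaːrro]

/t/ (word-initial): word-initially, so rule 2 applies → [tʰ].
/e/ meets the environment for rule 1 (before a voiced consonant) → [eː].
/j/ stays [j].
/j/ (between /j/ and /a/) is unaffected → [j].
/a/ (between /j/ and /r/) occurs before a voiced consonant → [aː] by rule 1.
/r/ (between /a/ and /r/): no rule targets it → [r].
/r/ stays [r].
/o/ (word-final) fails the environment for rule 1, so it stays [o].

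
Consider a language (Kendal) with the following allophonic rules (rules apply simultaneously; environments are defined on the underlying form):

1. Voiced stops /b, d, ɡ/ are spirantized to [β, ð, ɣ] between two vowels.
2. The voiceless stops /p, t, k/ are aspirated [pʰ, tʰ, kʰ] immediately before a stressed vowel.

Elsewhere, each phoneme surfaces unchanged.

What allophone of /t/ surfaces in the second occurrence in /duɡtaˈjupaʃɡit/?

[t]

/t/ (word-final): rule 2 targets it, but not immediately before a stressed vowel → unchanged [t].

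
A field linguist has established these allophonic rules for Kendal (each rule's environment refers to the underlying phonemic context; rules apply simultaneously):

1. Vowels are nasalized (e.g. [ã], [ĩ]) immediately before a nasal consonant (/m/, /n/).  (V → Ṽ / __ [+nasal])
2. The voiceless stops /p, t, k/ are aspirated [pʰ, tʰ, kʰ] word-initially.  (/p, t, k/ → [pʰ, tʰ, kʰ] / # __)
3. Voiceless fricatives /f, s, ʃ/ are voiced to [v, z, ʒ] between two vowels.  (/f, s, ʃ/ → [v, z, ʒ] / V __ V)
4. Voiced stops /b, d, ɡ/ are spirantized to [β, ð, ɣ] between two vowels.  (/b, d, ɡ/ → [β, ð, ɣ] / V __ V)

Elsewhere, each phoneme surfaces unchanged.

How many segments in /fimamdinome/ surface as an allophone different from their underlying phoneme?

4

Segments that undergo a rule: /i/ → [ĩ] (rule 1); /a/ → [ã] (rule 1); /i/ → [ĩ] (rule 1); /o/ → [õ] (rule 1).
All other segments surface unchanged.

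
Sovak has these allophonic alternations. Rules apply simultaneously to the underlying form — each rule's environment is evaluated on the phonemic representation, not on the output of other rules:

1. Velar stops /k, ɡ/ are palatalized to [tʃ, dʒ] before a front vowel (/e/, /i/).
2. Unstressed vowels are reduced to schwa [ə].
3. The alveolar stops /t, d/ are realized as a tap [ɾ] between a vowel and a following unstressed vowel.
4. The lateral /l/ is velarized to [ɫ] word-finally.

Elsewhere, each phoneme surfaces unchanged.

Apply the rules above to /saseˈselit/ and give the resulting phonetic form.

[səsəˈselət]

/s/ (word-initial): no rule targets it → [s].
/a/ meets the environment for rule 2 (in an unstressed syllable) → [ə].
/s/ — not in any rule's target class → [s].
/e/ — between /s/ and /s/, in an unstressed syllable — surfaces as [ə] (rule 2).
/s/ (between /e/ and /e/): no rule targets it → [s].
/e/ (between /s/ and /l/) is in the target of rule 2 but the environment (in an unstressed syllable) is not met → [e].
/l/ (between /e/ and /i/): rule 4 targets it, but not word-finally → unchanged [l].
/i/ (between /l/ and /t/) occurs in an unstressed syllable → [ə] by rule 2.
/t/ (word-final) is in the target of rule 3 but the environment (between a vowel and a following unstressed vowel) is not met → [t].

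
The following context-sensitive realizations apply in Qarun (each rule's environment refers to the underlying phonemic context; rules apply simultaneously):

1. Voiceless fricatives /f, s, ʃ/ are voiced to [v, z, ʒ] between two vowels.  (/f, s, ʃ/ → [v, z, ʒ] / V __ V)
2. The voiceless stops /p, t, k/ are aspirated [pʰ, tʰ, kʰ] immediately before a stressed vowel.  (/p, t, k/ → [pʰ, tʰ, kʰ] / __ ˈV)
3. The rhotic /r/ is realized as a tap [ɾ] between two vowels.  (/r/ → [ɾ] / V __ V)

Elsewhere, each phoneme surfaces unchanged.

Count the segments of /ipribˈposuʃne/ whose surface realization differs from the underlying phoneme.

Segments that undergo a rule: /p/ → [pʰ] (rule 2); /s/ → [z] (rule 1).
All other segments surface unchanged.

2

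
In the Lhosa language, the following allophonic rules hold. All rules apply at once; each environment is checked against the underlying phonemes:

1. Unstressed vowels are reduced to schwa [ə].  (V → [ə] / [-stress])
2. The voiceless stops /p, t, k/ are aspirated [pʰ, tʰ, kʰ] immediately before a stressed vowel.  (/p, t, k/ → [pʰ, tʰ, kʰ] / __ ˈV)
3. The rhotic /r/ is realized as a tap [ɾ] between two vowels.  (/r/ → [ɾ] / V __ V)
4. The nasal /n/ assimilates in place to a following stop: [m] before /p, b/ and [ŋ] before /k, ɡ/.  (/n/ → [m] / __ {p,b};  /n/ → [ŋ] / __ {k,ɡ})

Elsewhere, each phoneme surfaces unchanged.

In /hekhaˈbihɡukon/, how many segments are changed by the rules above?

Segments that undergo a rule: /e/ → [ə] (rule 1); /a/ → [ə] (rule 1); /u/ → [ə] (rule 1); /o/ → [ə] (rule 1).
All other segments surface unchanged.

4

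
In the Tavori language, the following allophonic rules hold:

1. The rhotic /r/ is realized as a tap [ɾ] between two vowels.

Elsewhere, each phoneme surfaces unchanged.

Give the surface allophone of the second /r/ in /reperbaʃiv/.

[r]

/r/ (between /e/ and /b/) fails the environment for rule 1, so it stays [r].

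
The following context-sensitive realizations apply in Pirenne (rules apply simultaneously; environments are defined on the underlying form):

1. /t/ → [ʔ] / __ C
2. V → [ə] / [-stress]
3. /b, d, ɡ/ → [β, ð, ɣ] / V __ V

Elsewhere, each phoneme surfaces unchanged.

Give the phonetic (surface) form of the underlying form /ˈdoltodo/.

/d/ (word-initial): rule 3 targets it, but not between two vowels → unchanged [d].
/o/ (between /d/ and /l/): rule 2 targets it, but not in an unstressed syllable → unchanged [o].
/l/ — not in any rule's target class → [l].
/t/ (between /l/ and /o/) fails the environment for rule 1, so it stays [t].
/o/ meets the environment for rule 2 (in an unstressed syllable) → [ə].
/d/ meets the environment for rule 3 (between two vowels) → [ð].
/o/ (word-final) occurs in an unstressed syllable → [ə] by rule 2.

[ˈdoltəðə]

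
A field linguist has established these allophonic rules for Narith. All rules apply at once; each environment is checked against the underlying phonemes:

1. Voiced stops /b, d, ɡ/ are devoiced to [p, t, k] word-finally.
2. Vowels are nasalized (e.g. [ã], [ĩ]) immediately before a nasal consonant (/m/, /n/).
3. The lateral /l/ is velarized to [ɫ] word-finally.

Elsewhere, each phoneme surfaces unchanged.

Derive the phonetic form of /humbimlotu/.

[hũmbĩmlotu]

/h/ (word-initial): no rule targets it → [h].
/u/ (between /h/ and /m/) occurs before a nasal consonant → [ũ] by rule 2.
/m/ — not in any rule's target class → [m].
/b/ (between /m/ and /i/) fails the environment for rule 1, so it stays [b].
/i/ meets the environment for rule 2 (before a nasal consonant) → [ĩ].
/m/ — not in any rule's target class → [m].
/l/ — between /m/ and /o/; rule 3 does not apply here → [l].
/o/ (between /l/ and /t/) fails the environment for rule 2, so it stays [o].
/t/ — not in any rule's target class → [t].
/u/ — word-final; rule 2 does not apply here → [u].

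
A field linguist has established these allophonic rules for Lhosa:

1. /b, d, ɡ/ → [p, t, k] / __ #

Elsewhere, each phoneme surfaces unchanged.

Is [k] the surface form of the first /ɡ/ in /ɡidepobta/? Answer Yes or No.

/ɡ/ (word-initial) fails the environment for rule 1, so it stays [ɡ].
The actual realization is [ɡ], not [k].

No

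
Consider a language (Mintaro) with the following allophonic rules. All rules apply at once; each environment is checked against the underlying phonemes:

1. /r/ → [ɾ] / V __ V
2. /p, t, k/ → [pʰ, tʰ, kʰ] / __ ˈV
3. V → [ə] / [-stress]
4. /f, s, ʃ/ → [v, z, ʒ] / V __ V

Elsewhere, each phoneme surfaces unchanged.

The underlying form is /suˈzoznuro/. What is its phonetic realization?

[səˈzoznəɾə]

/s/ (word-initial) is in the target of rule 4 but the environment (between two vowels) is not met → [s].
/u/ — between /s/ and /z/, in an unstressed syllable — surfaces as [ə] (rule 3).
/o/ — between /z/ and /z/; rule 3 does not apply here → [o].
/u/ meets the environment for rule 3 (in an unstressed syllable) → [ə].
/r/ (between /u/ and /o/): between two vowels, so rule 1 applies → [ɾ].
/o/ meets the environment for rule 3 (in an unstressed syllable) → [ə].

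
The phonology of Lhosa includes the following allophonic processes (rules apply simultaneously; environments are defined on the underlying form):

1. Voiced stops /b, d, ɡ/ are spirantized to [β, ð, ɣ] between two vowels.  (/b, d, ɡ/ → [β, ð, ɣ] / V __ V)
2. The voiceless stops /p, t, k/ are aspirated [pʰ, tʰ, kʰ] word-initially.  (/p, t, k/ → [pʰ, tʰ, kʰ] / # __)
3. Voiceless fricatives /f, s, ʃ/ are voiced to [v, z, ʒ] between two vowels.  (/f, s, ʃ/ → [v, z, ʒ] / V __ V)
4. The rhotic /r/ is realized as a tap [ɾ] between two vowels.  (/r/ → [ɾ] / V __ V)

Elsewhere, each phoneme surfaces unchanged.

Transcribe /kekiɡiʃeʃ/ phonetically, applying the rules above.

/k/ meets the environment for rule 2 (word-initially) → [kʰ].
/k/ (between /e/ and /i/) fails the environment for rule 2, so it stays [k].
/ɡ/ (between /i/ and /i/): between two vowels, so rule 1 applies → [ɣ].
Rule 3 applies to /ʃ/ (between /i/ and /e/: between two vowels) → [ʒ].
/ʃ/ — word-final; rule 3 does not apply here → [ʃ].

[kʰekiɣiʒeʃ]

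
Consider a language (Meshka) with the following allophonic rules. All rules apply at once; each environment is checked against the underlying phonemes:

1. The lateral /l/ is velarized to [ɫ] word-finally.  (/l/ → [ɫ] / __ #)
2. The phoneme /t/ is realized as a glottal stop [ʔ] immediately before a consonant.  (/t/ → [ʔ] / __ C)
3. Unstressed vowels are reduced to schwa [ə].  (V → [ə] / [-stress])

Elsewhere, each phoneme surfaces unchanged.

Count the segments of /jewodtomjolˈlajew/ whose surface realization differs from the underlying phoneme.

5

Segments that undergo a rule: /e/ → [ə] (rule 3); /o/ → [ə] (rule 3); /o/ → [ə] (rule 3); /o/ → [ə] (rule 3); /e/ → [ə] (rule 3).
All other segments surface unchanged.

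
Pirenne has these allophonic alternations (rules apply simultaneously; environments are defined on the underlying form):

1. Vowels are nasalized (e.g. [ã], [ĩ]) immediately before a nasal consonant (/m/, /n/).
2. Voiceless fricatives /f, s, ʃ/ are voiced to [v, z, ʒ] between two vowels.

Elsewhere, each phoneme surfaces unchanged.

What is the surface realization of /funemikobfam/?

[fũnẽmikobfãm]

/f/ (word-initial) fails the environment for rule 2, so it stays [f].
/u/ (between /f/ and /n/): before a nasal consonant, so rule 1 applies → [ũ].
/n/ (between /u/ and /e/) is unaffected → [n].
/e/ meets the environment for rule 1 (before a nasal consonant) → [ẽ].
/m/ — not in any rule's target class → [m].
/i/ (between /m/ and /k/) fails the environment for rule 1, so it stays [i].
/k/ (between /i/ and /o/): no rule targets it → [k].
/o/ (between /k/ and /b/): rule 1 targets it, but not before a nasal consonant → unchanged [o].
/b/ — not in any rule's target class → [b].
/f/ (between /b/ and /a/): rule 2 targets it, but not between two vowels → unchanged [f].
/a/ meets the environment for rule 1 (before a nasal consonant) → [ã].
/m/ (word-final) is unaffected → [m].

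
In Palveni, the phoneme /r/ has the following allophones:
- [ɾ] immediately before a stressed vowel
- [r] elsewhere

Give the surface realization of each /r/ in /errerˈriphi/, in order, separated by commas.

[r], [r], [r], [ɾ]

Occurrence 1 (position 2): no conditioning environment matches → elsewhere allophone [r].
Occurrence 2 (position 3): no conditioning environment matches → elsewhere allophone [r].
Occurrence 3 (position 5): no conditioning environment matches → elsewhere allophone [r].
Occurrence 4 (position 6): immediately before a stressed vowel → [ɾ].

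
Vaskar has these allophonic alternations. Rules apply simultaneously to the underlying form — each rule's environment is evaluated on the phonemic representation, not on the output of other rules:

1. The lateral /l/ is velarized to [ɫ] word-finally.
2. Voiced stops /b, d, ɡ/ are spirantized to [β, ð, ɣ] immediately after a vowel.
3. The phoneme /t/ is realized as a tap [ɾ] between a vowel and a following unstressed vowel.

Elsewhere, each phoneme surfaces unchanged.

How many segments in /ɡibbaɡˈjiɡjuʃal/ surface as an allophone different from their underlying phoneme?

4

Segments that undergo a rule: /b/ → [β] (rule 2); /ɡ/ → [ɣ] (rule 2); /ɡ/ → [ɣ] (rule 2); /l/ → [ɫ] (rule 1).
All other segments surface unchanged.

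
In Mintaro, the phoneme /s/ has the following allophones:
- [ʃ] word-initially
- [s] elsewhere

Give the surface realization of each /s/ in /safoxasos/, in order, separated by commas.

[ʃ], [s], [s]

Occurrence 1 (position 1): word-initially → [ʃ].
Occurrence 2 (position 7): no conditioning environment matches → elsewhere allophone [s].
Occurrence 3 (position 9): no conditioning environment matches → elsewhere allophone [s].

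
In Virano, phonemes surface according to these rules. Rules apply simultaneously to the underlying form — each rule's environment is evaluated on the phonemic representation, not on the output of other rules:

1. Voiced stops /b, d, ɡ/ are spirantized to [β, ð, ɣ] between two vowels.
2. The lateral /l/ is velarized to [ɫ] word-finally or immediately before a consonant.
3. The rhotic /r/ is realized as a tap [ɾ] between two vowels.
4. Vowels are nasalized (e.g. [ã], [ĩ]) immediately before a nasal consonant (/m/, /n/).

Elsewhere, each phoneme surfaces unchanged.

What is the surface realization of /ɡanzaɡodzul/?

[ɡãnzaɣodzuɫ]

/ɡ/ (word-initial) is in the target of rule 1 but the environment (between two vowels) is not met → [ɡ].
/a/ (between /ɡ/ and /n/): before a nasal consonant, so rule 4 applies → [ã].
/n/ stays [n].
/z/ (between /n/ and /a/): no rule targets it → [z].
/a/ (between /z/ and /ɡ/) fails the environment for rule 4, so it stays [a].
Rule 1 applies to /ɡ/ (between /a/ and /o/: between two vowels) → [ɣ].
/o/ (between /ɡ/ and /d/) fails the environment for rule 4, so it stays [o].
/d/ — between /o/ and /z/; rule 1 does not apply here → [d].
/z/ (between /d/ and /u/): no rule targets it → [z].
/u/ (between /z/ and /l/): rule 4 targets it, but not before a nasal consonant → unchanged [u].
/l/ (word-final) occurs word-finally or immediately before a consonant → [ɫ] by rule 2.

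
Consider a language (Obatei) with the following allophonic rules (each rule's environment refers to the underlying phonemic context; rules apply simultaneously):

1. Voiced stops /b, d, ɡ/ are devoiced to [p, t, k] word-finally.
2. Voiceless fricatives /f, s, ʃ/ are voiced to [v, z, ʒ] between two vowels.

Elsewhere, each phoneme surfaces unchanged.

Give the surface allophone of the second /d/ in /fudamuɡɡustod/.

[t]

/d/ (word-final) occurs word-finally → [t] by rule 1.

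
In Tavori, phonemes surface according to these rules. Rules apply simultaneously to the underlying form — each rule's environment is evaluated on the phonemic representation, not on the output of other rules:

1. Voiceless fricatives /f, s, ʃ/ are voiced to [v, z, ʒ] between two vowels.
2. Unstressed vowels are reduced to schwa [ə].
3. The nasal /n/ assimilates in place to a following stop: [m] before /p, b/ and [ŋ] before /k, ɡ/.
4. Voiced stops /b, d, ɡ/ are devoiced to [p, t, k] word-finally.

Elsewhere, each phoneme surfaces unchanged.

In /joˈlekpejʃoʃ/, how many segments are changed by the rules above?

Segments that undergo a rule: /o/ → [ə] (rule 2); /e/ → [ə] (rule 2); /o/ → [ə] (rule 2).
All other segments surface unchanged.

3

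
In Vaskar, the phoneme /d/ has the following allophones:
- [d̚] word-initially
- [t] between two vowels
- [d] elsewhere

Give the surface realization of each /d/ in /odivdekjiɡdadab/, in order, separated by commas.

[t], [d], [d], [t]

Occurrence 1 (position 2): between two vowels → [t].
Occurrence 2 (position 5): no conditioning environment matches → elsewhere allophone [d].
Occurrence 3 (position 11): no conditioning environment matches → elsewhere allophone [d].
Occurrence 4 (position 13): between two vowels → [t].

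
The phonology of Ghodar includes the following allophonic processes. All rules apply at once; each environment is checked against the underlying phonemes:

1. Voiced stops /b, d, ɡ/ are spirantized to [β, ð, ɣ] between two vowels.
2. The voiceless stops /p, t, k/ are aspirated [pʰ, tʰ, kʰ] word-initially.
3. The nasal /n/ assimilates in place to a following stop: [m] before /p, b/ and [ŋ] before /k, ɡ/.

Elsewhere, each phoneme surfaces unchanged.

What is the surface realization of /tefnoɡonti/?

[tʰefnoɣonti]

/t/ — word-initial, word-initially — surfaces as [tʰ] (rule 2).
/e/ stays [e].
/f/ stays [f].
/n/ (between /f/ and /o/) fails the environment for rule 3, so it stays [n].
/o/ (between /n/ and /ɡ/): no rule targets it → [o].
/ɡ/ (between /o/ and /o/): between two vowels, so rule 1 applies → [ɣ].
/o/ — not in any rule's target class → [o].
/n/ (between /o/ and /t/) fails the environment for rule 3, so it stays [n].
/t/ (between /n/ and /i/) is in the target of rule 2 but the environment (word-initially) is not met → [t].
/i/ (word-final): no rule targets it → [i].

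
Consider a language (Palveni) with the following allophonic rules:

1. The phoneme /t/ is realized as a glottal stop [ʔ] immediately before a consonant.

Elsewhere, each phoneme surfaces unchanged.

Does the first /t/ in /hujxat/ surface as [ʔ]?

/t/ (word-final): rule 1 targets it, but not immediately before a consonant → unchanged [t].
The actual realization is [t], not [ʔ].

No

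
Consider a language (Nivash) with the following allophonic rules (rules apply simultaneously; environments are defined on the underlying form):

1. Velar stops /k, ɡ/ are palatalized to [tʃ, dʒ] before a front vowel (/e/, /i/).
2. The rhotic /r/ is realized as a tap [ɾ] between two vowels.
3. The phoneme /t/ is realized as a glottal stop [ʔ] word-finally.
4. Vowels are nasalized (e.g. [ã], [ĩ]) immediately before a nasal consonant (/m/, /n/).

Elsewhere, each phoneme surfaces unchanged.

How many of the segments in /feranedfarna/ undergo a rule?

Segments that undergo a rule: /r/ → [ɾ] (rule 2); /a/ → [ã] (rule 4).
All other segments surface unchanged.

2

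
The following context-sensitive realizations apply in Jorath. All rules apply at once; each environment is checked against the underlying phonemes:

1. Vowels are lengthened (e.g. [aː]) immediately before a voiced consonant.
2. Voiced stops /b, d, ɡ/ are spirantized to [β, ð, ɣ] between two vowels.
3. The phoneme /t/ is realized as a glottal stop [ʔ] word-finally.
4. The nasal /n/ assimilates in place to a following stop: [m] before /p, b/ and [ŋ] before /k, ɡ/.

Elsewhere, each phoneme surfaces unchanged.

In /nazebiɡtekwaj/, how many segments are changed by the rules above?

5

Segments that undergo a rule: /a/ → [aː] (rule 1); /e/ → [eː] (rule 1); /b/ → [β] (rule 2); /i/ → [iː] (rule 1); /a/ → [aː] (rule 1).
All other segments surface unchanged.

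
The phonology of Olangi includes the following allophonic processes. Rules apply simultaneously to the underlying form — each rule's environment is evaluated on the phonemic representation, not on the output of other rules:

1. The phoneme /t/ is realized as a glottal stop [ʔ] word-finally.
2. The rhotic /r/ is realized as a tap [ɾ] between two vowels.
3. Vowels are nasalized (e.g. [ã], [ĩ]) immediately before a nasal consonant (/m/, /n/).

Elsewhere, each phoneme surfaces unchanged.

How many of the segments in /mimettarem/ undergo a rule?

3

Segments that undergo a rule: /i/ → [ĩ] (rule 3); /r/ → [ɾ] (rule 2); /e/ → [ẽ] (rule 3).
All other segments surface unchanged.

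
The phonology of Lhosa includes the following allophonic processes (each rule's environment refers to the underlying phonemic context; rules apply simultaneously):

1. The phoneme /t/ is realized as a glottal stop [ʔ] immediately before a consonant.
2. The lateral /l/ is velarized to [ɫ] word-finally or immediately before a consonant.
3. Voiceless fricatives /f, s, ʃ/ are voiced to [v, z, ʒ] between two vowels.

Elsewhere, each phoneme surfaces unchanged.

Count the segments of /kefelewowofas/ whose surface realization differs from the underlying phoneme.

2

Segments that undergo a rule: /f/ → [v] (rule 3); /f/ → [v] (rule 3).
All other segments surface unchanged.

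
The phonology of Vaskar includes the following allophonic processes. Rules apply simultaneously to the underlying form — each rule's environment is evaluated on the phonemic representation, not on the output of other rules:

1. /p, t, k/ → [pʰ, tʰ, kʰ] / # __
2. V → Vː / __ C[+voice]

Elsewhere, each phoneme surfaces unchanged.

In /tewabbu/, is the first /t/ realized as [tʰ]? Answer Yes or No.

Rule 1 applies to /t/ (word-initial: word-initially) → [tʰ].
The actual realization is [tʰ], which matches [tʰ].

Yes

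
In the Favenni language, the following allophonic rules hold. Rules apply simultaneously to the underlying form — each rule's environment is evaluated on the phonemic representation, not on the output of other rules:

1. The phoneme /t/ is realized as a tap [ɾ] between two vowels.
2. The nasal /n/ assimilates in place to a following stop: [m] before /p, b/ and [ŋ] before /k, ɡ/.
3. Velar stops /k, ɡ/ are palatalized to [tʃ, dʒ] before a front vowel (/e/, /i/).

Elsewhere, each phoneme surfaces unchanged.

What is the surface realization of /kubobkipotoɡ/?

/k/ (word-initial): rule 3 targets it, but not before a front vowel → unchanged [k].
/k/ meets the environment for rule 3 (before a front vowel) → [tʃ].
Rule 1 applies to /t/ (between /o/ and /o/: between two vowels) → [ɾ].
/ɡ/ (word-final) is in the target of rule 3 but the environment (before a front vowel) is not met → [ɡ].

[kubobtʃipoɾoɡ]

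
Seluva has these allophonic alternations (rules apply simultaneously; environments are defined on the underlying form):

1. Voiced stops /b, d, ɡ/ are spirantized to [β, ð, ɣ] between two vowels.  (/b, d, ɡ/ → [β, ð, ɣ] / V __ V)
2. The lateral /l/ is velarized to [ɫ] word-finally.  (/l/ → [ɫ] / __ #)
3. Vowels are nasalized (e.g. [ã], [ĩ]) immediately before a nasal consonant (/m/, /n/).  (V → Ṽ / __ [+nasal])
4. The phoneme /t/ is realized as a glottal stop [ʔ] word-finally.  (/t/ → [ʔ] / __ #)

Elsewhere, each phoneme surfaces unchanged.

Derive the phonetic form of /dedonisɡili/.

/d/ (word-initial) fails the environment for rule 1, so it stays [d].
/e/ (between /d/ and /d/) is in the target of rule 3 but the environment (before a nasal consonant) is not met → [e].
/d/ — between /e/ and /o/, between two vowels — surfaces as [ð] (rule 1).
/o/ meets the environment for rule 3 (before a nasal consonant) → [õ].
/n/ stays [n].
/i/ (between /n/ and /s/) is in the target of rule 3 but the environment (before a nasal consonant) is not met → [i].
/s/ (between /i/ and /ɡ/) is unaffected → [s].
/ɡ/ (between /s/ and /i/) fails the environment for rule 1, so it stays [ɡ].
/i/ (between /ɡ/ and /l/) fails the environment for rule 3, so it stays [i].
/l/ (between /i/ and /i/) is in the target of rule 2 but the environment (word-finally) is not met → [l].
/i/ (word-final): rule 3 targets it, but not before a nasal consonant → unchanged [i].

[deðõnisɡili]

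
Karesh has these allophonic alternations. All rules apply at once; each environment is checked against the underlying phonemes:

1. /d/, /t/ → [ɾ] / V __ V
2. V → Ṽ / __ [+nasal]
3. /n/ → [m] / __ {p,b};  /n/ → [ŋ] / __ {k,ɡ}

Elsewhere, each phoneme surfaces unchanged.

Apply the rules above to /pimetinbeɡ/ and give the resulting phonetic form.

/p/ (word-initial): no rule targets it → [p].
/i/ (between /p/ and /m/): before a nasal consonant, so rule 2 applies → [ĩ].
/m/ (between /i/ and /e/): no rule targets it → [m].
/e/ (between /m/ and /t/): rule 2 targets it, but not before a nasal consonant → unchanged [e].
Rule 1 applies to /t/ (between /e/ and /i/: between two vowels) → [ɾ].
/i/ (between /t/ and /n/) occurs before a nasal consonant → [ĩ] by rule 2.
/n/ (between /i/ and /b/) occurs before a labial or velar stop → [m] by rule 3.
/b/ stays [b].
/e/ (between /b/ and /ɡ/) is in the target of rule 2 but the environment (before a nasal consonant) is not met → [e].
/ɡ/ — not in any rule's target class → [ɡ].

[pĩmeɾĩmbeɡ]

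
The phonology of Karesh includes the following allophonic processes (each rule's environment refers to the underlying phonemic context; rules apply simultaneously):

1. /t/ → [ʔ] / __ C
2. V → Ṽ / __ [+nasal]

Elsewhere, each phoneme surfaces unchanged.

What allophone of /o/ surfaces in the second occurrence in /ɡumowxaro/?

[o]

/o/ (word-final) fails the environment for rule 2, so it stays [o].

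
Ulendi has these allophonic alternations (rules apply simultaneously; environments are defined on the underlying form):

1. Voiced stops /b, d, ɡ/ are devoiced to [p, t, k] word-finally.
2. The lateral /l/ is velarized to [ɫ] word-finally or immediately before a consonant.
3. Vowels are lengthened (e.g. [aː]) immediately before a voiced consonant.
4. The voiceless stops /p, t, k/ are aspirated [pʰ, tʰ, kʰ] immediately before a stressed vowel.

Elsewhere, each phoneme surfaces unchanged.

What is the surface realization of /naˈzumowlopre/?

[naːˈzuːmoːwlopre]

/n/ stays [n].
/a/ (between /n/ and /z/) occurs before a voiced consonant → [aː] by rule 3.
/z/ (between /a/ and /u/) is unaffected → [z].
/u/ (between /z/ and /m/): before a voiced consonant, so rule 3 applies → [uː].
/m/ (between /u/ and /o/): no rule targets it → [m].
/o/ — between /m/ and /w/, before a voiced consonant — surfaces as [oː] (rule 3).
/w/ stays [w].
/l/ (between /w/ and /o/) is in the target of rule 2 but the environment (word-finally or immediately before a consonant) is not met → [l].
/o/ (between /l/ and /p/) fails the environment for rule 3, so it stays [o].
/p/ (between /o/ and /r/): rule 4 targets it, but not immediately before a stressed vowel → unchanged [p].
/r/ (between /p/ and /e/) is unaffected → [r].
/e/ (word-final) fails the environment for rule 3, so it stays [e].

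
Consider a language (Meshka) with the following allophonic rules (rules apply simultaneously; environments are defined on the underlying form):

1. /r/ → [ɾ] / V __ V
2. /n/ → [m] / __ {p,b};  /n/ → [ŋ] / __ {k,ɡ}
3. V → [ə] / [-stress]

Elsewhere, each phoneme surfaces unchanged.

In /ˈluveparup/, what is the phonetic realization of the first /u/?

/u/ (between /l/ and /v/) is in the target of rule 3 but the environment (in an unstressed syllable) is not met → [u].

[u]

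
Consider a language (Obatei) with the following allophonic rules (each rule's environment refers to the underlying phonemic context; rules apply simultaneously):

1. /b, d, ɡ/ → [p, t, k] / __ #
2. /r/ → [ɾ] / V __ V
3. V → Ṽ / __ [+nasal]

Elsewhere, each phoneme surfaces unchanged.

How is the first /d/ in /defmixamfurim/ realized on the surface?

/d/ (word-initial) is in the target of rule 1 but the environment (word-finally) is not met → [d].

[d]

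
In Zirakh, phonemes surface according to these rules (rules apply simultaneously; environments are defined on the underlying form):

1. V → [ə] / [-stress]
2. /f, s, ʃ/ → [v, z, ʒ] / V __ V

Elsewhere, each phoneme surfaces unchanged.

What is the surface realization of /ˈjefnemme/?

/j/ (word-initial) is unaffected → [j].
/e/ (between /j/ and /f/): rule 1 targets it, but not in an unstressed syllable → unchanged [e].
/f/ (between /e/ and /n/) is in the target of rule 2 but the environment (between two vowels) is not met → [f].
/n/ — not in any rule's target class → [n].
Rule 1 applies to /e/ (between /n/ and /m/: in an unstressed syllable) → [ə].
/m/ stays [m].
/m/ — not in any rule's target class → [m].
/e/ — word-final, in an unstressed syllable — surfaces as [ə] (rule 1).

[ˈjefnəmmə]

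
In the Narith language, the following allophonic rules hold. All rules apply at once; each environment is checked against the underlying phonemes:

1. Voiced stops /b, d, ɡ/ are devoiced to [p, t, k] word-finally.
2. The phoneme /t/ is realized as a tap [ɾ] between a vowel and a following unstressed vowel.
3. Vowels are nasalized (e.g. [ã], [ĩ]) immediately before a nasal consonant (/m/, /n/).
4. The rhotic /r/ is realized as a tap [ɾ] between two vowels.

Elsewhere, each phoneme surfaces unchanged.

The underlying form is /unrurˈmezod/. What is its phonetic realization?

/u/ — word-initial, before a nasal consonant — surfaces as [ũ] (rule 3).
/r/ (between /n/ and /u/) is in the target of rule 4 but the environment (between two vowels) is not met → [r].
/u/ (between /r/ and /r/) fails the environment for rule 3, so it stays [u].
/r/ (between /u/ and /m/): rule 4 targets it, but not between two vowels → unchanged [r].
/e/ (between /m/ and /z/): rule 3 targets it, but not before a nasal consonant → unchanged [e].
/o/ — between /z/ and /d/; rule 3 does not apply here → [o].
/d/ (word-final): word-finally, so rule 1 applies → [t].

[ũnrurˈmezot]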